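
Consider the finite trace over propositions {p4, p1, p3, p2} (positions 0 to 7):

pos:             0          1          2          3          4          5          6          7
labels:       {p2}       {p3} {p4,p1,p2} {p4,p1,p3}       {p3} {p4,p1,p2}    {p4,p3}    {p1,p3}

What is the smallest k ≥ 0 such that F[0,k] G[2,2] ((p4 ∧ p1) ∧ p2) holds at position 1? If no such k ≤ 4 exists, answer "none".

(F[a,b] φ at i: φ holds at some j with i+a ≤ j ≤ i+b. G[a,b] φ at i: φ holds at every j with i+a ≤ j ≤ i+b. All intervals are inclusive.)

Scan j = 1,2,… for G[2,2] ((p4 ∧ p1) ∧ p2):
  j=1: fails
  j=2: fails
  j=3: holds
First hit at j=3, so smallest k = 3-1 = 2.

2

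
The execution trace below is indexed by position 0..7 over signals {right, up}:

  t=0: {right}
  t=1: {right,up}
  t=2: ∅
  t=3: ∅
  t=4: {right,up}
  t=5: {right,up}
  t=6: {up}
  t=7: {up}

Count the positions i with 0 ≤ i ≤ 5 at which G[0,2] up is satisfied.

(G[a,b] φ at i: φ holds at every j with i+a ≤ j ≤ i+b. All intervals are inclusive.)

2

Evaluate at each i in [0,5]:
  i=0: ✗ (fails at j=0)
  i=1: ✗ (fails at j=2)
  i=2: ✗ (fails at j=2)
  i=3: ✗ (fails at j=3)
  i=4: ✓ (all of [4,6])
  i=5: ✓ (all of [5,7])
Positions where it holds: {4, 5} → 2.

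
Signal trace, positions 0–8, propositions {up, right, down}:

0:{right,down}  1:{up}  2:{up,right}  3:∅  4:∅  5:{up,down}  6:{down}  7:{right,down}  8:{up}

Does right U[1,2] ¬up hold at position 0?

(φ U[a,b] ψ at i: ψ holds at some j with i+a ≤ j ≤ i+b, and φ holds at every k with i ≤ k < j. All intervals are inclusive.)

False

Need some j in [1,2] with ¬up, and right at every k in [0,j-1].
  j=1: ¬up false.
  j=2: ¬up false.
No j in the window works → until fails.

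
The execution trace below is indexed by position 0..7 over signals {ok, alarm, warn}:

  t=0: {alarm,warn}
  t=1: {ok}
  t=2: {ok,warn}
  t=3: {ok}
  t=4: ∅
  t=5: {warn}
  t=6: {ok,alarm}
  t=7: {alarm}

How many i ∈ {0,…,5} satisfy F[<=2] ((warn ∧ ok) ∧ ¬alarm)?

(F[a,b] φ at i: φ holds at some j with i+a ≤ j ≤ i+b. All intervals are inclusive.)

Evaluate at each i in [0,5]:
  i=0: ✓ (witness j=2)
  i=1: ✓ (witness j=2)
  i=2: ✓ (witness j=2)
  i=3: ✗ (none in [3,5])
  i=4: ✗ (none in [4,6])
  i=5: ✗ (none in [5,7])
Positions where it holds: {0, 1, 2} → 3.

3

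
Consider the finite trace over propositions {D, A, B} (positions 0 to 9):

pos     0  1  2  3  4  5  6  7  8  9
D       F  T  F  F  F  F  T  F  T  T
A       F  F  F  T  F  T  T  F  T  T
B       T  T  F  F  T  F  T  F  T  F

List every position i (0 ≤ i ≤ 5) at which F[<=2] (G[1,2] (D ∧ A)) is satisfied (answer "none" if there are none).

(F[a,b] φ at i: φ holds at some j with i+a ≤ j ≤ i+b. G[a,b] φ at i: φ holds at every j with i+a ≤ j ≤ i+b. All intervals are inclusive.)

5

Evaluate at each i in [0,5]:
  i=0: ✗ (none in [0,2])
  i=1: ✗ (none in [1,3])
  i=2: ✗ (none in [2,4])
  i=3: ✗ (none in [3,5])
  i=4: ✗ (none in [4,6])
  i=5: ✓ (witness j=7)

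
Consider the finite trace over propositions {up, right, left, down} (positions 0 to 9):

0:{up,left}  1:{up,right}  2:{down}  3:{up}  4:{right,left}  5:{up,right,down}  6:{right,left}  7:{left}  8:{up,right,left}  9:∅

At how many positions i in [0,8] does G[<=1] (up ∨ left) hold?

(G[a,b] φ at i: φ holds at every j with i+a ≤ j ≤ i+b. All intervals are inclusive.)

Evaluate at each i in [0,8]:
  i=0: ✓ (all of [0,1])
  i=1: ✗ (fails at j=2)
  i=2: ✗ (fails at j=2)
  i=3: ✓ (all of [3,4])
  i=4: ✓ (all of [4,5])
  i=5: ✓ (all of [5,6])
  i=6: ✓ (all of [6,7])
  i=7: ✓ (all of [7,8])
  i=8: ✗ (fails at j=9)
Positions where it holds: {0, 3, 4, 5, 6, 7} → 6.

6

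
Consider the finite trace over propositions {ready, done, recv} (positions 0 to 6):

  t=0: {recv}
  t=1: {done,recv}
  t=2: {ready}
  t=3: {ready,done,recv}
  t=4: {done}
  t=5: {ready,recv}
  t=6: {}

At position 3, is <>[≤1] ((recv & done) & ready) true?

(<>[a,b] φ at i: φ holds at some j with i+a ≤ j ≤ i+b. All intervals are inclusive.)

Check ((recv & done) & ready) at each j in [3,4]:
  j=3: true
  j=4: false
Found at j=3 → formula holds.

Yes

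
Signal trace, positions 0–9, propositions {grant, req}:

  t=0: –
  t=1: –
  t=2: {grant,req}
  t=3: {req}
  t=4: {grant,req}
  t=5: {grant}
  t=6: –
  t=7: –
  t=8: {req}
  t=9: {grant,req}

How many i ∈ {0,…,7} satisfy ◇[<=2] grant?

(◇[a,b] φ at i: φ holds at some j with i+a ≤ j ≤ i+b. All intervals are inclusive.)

7

Evaluate at each i in [0,7]:
  i=0: ✓ (witness j=2)
  i=1: ✓ (witness j=2)
  i=2: ✓ (witness j=2)
  i=3: ✓ (witness j=4)
  i=4: ✓ (witness j=4)
  i=5: ✓ (witness j=5)
  i=6: ✗ (none in [6,8])
  i=7: ✓ (witness j=9)
Positions where it holds: {0, 1, 2, 3, 4, 5, 7} → 7.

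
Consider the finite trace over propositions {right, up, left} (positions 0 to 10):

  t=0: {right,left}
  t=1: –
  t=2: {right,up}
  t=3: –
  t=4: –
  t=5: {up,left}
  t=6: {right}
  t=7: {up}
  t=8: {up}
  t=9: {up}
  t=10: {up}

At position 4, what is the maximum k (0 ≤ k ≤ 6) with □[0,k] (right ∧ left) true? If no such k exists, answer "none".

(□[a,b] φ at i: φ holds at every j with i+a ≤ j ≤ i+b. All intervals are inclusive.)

none

(right ∧ left) must hold from j=4 onward; find where it first fails.
  j=4: fails → no k works.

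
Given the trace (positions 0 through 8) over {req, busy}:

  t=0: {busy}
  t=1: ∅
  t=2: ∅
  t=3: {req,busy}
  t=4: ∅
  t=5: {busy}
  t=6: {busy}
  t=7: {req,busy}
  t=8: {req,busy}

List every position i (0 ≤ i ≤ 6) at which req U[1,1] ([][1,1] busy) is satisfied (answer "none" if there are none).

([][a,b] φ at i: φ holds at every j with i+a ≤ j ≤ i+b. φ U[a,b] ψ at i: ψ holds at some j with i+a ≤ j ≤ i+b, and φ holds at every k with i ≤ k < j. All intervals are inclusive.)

Evaluate at each i in [0,6]:
  i=0: ✗ (no rhs in [1,1])
  i=1: ✗ (lhs fails at k=1 before rhs at j=2)
  i=2: ✗ (no rhs in [3,3])
  i=3: ✓ (rhs at j=4; lhs holds on [3,3])
  i=4: ✗ (lhs fails at k=4 before rhs at j=5)
  i=5: ✗ (lhs fails at k=5 before rhs at j=6)
  i=6: ✗ (lhs fails at k=6 before rhs at j=7)

3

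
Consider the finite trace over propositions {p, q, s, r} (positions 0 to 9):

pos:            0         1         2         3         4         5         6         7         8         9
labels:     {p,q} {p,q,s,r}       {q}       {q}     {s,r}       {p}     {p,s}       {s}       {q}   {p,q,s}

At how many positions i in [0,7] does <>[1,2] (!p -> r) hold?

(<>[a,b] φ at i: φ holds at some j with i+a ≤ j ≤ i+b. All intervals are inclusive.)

Evaluate at each i in [0,7]:
  i=0: ✓ (witness j=1)
  i=1: ✗ (none in [2,3])
  i=2: ✓ (witness j=4)
  i=3: ✓ (witness j=4)
  i=4: ✓ (witness j=5)
  i=5: ✓ (witness j=6)
  i=6: ✗ (none in [7,8])
  i=7: ✓ (witness j=9)
Positions where it holds: {0, 2, 3, 4, 5, 7} → 6.

6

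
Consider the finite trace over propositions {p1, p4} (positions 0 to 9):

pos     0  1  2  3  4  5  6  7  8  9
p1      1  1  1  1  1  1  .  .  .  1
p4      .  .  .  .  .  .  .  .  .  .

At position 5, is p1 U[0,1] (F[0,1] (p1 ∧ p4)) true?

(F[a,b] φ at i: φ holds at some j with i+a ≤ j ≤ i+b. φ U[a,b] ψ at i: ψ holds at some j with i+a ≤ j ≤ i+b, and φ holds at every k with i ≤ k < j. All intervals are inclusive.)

False

Need some j in [5,6] with F[0,1] (p1 ∧ p4), and p1 at every k in [5,j-1].
  j=5: F[0,1] (p1 ∧ p4) — fails (none in [5,6]).
  j=6: F[0,1] (p1 ∧ p4) — fails (none in [6,7]).
No j in the window works → until fails.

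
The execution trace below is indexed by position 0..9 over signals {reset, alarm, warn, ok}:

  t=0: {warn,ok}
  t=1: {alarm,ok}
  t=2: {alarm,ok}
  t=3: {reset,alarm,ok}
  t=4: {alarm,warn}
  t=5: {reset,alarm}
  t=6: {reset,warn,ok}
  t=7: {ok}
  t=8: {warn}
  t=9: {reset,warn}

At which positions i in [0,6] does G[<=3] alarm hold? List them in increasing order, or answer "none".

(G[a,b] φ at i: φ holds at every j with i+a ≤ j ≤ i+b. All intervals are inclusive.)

Evaluate at each i in [0,6]:
  i=0: ✗ (fails at j=0)
  i=1: ✓ (all of [1,4])
  i=2: ✓ (all of [2,5])
  i=3: ✗ (fails at j=6)
  i=4: ✗ (fails at j=6)
  i=5: ✗ (fails at j=6)
  i=6: ✗ (fails at j=6)

1, 2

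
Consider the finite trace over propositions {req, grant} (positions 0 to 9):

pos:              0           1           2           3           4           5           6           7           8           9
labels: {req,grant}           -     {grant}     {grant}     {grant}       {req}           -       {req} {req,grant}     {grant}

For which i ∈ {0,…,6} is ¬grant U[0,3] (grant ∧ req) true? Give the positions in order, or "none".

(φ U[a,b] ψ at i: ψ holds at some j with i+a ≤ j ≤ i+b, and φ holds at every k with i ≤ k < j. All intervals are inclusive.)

Evaluate at each i in [0,6]:
  i=0: ✓ (rhs at j=0)
  i=1: ✗ (no rhs in [1,4])
  i=2: ✗ (no rhs in [2,5])
  i=3: ✗ (no rhs in [3,6])
  i=4: ✗ (no rhs in [4,7])
  i=5: ✓ (rhs at j=8; lhs holds on [5,7])
  i=6: ✓ (rhs at j=8; lhs holds on [6,7])

0, 5, 6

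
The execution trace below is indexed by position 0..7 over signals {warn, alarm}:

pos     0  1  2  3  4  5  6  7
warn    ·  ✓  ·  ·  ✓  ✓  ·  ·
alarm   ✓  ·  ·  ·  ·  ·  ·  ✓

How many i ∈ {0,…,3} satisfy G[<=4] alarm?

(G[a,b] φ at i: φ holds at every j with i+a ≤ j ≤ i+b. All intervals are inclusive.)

Evaluate at each i in [0,3]:
  i=0: ✗ (fails at j=1)
  i=1: ✗ (fails at j=1)
  i=2: ✗ (fails at j=2)
  i=3: ✗ (fails at j=3)
Positions where it holds: {} → 0.

0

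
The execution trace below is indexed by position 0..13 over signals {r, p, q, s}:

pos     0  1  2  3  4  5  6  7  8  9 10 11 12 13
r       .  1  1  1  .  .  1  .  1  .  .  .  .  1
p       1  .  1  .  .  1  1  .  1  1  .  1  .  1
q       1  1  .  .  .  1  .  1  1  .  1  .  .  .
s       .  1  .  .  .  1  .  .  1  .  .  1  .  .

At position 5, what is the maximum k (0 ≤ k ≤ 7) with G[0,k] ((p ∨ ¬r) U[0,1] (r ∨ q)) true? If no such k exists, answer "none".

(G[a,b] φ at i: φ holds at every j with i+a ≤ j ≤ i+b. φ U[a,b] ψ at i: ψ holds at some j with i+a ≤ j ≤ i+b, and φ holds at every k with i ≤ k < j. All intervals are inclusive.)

((p ∨ ¬r) U[0,1] (r ∨ q)) must hold from j=5 onward; find where it first fails.
  j=5: holds
  j=6: holds
  j=7: holds
  j=8: holds
  j=9: holds
  j=10: holds
  j=11: fails
Holds on [5,10], so largest k = 5.

5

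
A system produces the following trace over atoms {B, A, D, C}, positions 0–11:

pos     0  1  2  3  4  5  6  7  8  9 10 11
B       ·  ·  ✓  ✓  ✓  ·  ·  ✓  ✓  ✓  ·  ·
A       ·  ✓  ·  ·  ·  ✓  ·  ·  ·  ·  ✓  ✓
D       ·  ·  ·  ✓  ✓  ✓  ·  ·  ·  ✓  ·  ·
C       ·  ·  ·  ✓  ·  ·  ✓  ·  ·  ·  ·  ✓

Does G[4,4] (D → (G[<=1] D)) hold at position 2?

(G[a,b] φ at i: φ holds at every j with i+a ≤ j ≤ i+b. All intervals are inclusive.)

Check (D → (G[<=1] D)) at every j in [6,6]:
  j=6: antecedent false → ✓
All positions satisfy it → formula holds.

Holds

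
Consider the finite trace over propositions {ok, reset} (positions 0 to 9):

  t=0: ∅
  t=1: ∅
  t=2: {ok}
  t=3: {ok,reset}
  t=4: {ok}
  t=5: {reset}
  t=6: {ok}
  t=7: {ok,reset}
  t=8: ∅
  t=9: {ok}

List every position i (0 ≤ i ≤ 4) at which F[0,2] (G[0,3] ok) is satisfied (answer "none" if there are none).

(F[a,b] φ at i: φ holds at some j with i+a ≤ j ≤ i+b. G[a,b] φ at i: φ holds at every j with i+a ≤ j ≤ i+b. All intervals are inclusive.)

Evaluate at each i in [0,4]:
  i=0: ✗ (none in [0,2])
  i=1: ✗ (none in [1,3])
  i=2: ✗ (none in [2,4])
  i=3: ✗ (none in [3,5])
  i=4: ✗ (none in [4,6])

none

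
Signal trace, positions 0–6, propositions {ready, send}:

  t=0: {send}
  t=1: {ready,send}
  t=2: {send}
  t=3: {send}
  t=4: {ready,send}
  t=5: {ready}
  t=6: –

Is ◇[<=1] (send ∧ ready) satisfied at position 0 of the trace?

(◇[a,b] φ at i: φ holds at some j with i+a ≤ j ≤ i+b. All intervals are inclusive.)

Check (send ∧ ready) at each j in [0,1]:
  j=0: false
  j=1: true
Found at j=1 → formula holds.

Holds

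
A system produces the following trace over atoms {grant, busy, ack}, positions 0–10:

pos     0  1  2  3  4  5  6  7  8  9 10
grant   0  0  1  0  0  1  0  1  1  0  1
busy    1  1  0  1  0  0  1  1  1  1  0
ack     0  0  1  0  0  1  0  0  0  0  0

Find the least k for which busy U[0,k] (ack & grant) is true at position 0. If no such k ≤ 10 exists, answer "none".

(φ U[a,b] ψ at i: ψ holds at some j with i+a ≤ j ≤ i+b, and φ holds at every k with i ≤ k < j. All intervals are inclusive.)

Need earliest j ≥ 0 with (ack & grant), and busy at every k in [0,j-1].
  j=0: rhs fails.
  j=1: rhs fails.
  j=2: rhs holds; lhs holds on [0,1]. k = 2.

2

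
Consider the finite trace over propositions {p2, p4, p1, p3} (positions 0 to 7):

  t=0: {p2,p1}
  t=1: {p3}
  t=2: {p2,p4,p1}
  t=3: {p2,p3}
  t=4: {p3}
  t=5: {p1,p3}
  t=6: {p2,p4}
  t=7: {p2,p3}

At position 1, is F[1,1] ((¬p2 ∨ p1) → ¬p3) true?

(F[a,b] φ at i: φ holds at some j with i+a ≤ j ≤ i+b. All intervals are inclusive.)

True

Check ((¬p2 ∨ p1) → ¬p3) at each j in [2,2]:
  j=2: true
Found at j=2 → formula holds.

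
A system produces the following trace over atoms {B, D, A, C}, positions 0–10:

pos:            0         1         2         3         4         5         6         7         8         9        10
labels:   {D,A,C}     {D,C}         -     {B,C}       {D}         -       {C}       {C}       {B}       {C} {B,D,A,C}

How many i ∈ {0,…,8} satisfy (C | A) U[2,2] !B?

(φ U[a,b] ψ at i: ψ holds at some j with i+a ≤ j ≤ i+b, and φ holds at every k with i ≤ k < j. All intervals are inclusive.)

Evaluate at each i in [0,8]:
  i=0: ✓ (rhs at j=2; lhs holds on [0,1])
  i=1: ✗ (no rhs in [3,3])
  i=2: ✗ (lhs fails at k=2 before rhs at j=4)
  i=3: ✗ (lhs fails at k=4 before rhs at j=5)
  i=4: ✗ (lhs fails at k=4 before rhs at j=6)
  i=5: ✗ (lhs fails at k=5 before rhs at j=7)
  i=6: ✗ (no rhs in [8,8])
  i=7: ✗ (lhs fails at k=8 before rhs at j=9)
  i=8: ✗ (no rhs in [10,10])
Positions where it holds: {0} → 1.

1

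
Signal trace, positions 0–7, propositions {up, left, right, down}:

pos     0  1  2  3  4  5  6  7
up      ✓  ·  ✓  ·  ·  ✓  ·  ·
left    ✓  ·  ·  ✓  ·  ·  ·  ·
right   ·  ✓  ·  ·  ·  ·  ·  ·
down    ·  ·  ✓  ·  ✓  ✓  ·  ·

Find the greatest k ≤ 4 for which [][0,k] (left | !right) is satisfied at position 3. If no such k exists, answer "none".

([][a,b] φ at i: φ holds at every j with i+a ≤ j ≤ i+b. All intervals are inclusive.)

4

(left | !right) must hold from j=3 onward; find where it first fails.
  j=3: holds
  j=4: holds
  j=5: holds
  j=6: holds
  j=7: holds
Holds through j=7; largest k = 4.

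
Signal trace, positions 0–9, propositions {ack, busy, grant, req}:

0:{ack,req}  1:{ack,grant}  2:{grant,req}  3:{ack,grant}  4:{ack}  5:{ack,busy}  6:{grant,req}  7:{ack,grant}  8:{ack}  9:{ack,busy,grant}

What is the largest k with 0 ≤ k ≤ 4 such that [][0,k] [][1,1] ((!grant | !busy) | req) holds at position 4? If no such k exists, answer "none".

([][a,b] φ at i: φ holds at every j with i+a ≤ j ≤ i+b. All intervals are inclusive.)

[][1,1] ((!grant | !busy) | req) must hold from j=4 onward; find where it first fails.
  j=4: holds
  j=5: holds
  j=6: holds
  j=7: holds
  j=8: fails
Holds on [4,7], so largest k = 3.

3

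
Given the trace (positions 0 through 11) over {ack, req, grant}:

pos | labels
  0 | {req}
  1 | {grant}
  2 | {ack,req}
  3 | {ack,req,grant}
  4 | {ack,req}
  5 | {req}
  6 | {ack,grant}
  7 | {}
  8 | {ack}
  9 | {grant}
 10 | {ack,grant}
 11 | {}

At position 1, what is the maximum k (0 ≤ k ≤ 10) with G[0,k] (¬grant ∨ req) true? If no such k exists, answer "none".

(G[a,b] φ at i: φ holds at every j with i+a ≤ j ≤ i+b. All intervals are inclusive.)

(¬grant ∨ req) must hold from j=1 onward; find where it first fails.
  j=1: fails → no k works.

none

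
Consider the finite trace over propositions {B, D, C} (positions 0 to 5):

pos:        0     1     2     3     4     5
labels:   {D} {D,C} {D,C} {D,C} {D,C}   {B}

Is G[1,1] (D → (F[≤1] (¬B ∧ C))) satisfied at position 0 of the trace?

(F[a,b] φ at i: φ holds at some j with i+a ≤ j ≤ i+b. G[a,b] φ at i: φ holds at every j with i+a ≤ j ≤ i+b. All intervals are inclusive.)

Check (D → (F[≤1] (¬B ∧ C))) at every j in [1,1]:
  j=1: antecedent true; consequent holds (witness at 1) → ✓
All positions satisfy it → formula holds.

Holds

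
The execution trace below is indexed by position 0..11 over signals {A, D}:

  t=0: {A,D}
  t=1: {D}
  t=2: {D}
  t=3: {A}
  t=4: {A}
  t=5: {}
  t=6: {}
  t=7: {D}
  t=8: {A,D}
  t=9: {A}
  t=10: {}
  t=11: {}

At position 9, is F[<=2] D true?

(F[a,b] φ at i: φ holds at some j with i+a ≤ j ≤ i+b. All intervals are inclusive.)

Check D at each j in [9,11]:
  j=9: false
  j=10: false
  j=11: false
No position in the window satisfies it → formula fails.

Does not hold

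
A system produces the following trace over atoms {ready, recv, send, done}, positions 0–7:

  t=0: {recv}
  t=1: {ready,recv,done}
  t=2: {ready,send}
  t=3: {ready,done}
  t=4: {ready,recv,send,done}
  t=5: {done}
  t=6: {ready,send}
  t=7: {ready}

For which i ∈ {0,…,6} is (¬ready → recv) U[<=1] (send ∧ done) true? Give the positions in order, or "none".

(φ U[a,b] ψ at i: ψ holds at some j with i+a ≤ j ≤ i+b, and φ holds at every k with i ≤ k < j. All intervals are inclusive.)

3, 4

Evaluate at each i in [0,6]:
  i=0: ✗ (no rhs in [0,1])
  i=1: ✗ (no rhs in [1,2])
  i=2: ✗ (no rhs in [2,3])
  i=3: ✓ (rhs at j=4; lhs holds on [3,3])
  i=4: ✓ (rhs at j=4)
  i=5: ✗ (no rhs in [5,6])
  i=6: ✗ (no rhs in [6,7])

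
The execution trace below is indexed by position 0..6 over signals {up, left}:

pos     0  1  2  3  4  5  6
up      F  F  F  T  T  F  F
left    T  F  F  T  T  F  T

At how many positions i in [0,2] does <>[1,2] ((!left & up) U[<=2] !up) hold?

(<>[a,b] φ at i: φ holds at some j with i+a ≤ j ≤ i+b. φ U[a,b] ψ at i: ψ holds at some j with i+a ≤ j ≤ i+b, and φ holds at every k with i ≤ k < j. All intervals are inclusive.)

2

Evaluate at each i in [0,2]:
  i=0: ✓ (witness j=1)
  i=1: ✓ (witness j=2)
  i=2: ✗ (none in [3,4])
Positions where it holds: {0, 1} → 2.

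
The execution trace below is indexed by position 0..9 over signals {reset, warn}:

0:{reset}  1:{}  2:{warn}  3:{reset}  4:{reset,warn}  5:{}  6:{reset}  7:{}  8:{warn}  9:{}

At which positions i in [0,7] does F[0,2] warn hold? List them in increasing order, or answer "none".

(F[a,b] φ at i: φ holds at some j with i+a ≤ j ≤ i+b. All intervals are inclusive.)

0, 1, 2, 3, 4, 6, 7

Evaluate at each i in [0,7]:
  i=0: ✓ (witness j=2)
  i=1: ✓ (witness j=2)
  i=2: ✓ (witness j=2)
  i=3: ✓ (witness j=4)
  i=4: ✓ (witness j=4)
  i=5: ✗ (none in [5,7])
  i=6: ✓ (witness j=8)
  i=7: ✓ (witness j=8)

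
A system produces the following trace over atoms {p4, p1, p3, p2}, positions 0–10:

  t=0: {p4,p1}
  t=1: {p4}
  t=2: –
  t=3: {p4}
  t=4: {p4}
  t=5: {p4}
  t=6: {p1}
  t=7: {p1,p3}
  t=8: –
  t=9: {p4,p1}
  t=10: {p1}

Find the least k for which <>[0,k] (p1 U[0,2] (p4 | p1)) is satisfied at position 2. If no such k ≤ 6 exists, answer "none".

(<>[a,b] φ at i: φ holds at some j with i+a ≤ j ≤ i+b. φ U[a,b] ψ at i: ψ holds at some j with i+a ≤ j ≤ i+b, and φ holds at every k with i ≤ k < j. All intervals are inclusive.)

1

Scan j = 2,3,… for (p1 U[0,2] (p4 | p1)):
  j=2: fails
  j=3: holds
First hit at j=3, so smallest k = 3-2 = 1.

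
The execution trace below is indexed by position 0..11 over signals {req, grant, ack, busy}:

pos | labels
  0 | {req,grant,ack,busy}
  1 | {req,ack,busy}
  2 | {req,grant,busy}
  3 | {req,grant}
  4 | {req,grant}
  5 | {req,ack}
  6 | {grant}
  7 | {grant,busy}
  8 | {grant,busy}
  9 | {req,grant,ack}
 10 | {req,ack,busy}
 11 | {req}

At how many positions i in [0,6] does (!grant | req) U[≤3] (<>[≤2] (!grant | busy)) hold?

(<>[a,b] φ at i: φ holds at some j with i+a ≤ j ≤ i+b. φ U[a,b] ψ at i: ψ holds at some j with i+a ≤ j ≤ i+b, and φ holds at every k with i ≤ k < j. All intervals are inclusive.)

7

Evaluate at each i in [0,6]:
  i=0: ✓ (rhs at j=0)
  i=1: ✓ (rhs at j=1)
  i=2: ✓ (rhs at j=2)
  i=3: ✓ (rhs at j=3)
  i=4: ✓ (rhs at j=4)
  i=5: ✓ (rhs at j=5)
  i=6: ✓ (rhs at j=6)
Positions where it holds: {0, 1, 2, 3, 4, 5, 6} → 7.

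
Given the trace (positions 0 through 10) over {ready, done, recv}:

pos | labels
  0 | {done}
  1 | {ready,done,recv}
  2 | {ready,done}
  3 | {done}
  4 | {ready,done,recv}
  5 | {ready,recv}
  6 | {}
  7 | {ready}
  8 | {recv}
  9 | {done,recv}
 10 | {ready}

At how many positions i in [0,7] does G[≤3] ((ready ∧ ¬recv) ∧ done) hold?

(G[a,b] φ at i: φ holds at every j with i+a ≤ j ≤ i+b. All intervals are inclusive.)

Evaluate at each i in [0,7]:
  i=0: ✗ (fails at j=0)
  i=1: ✗ (fails at j=1)
  i=2: ✗ (fails at j=3)
  i=3: ✗ (fails at j=3)
  i=4: ✗ (fails at j=4)
  i=5: ✗ (fails at j=5)
  i=6: ✗ (fails at j=6)
  i=7: ✗ (fails at j=7)
Positions where it holds: {} → 0.

0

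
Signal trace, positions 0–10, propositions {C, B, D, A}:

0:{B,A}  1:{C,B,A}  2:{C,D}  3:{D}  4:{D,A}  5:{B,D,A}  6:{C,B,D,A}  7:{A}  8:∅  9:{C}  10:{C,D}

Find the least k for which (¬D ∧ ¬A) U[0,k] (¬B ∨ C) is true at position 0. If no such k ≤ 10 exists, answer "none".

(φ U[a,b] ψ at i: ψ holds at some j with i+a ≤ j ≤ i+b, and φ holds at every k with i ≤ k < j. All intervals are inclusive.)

Need earliest j ≥ 0 with (¬B ∨ C), and (¬D ∧ ¬A) at every k in [0,j-1].
  j=0: rhs fails.
  j=1: rhs holds but lhs fails at k=0.
  j=2: rhs holds but lhs fails at k=0.
  j=3: rhs holds but lhs fails at k=0.
  j=4: rhs holds but lhs fails at k=0.
  j=5: rhs fails.
  j=6: rhs holds but lhs fails at k=0.
  j=7: rhs holds but lhs fails at k=0.
  j=8: rhs holds but lhs fails at k=0.
  j=9: rhs holds but lhs fails at k=0.
  j=10: rhs holds but lhs fails at k=0.
No witness within the range → none.

none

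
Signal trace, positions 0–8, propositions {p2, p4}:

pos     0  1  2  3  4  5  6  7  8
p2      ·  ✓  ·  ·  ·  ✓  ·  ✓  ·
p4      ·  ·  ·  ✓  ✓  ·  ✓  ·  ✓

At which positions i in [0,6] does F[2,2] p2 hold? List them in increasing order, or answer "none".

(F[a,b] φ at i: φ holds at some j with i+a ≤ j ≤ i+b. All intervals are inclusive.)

Evaluate at each i in [0,6]:
  i=0: ✗ (none in [2,2])
  i=1: ✗ (none in [3,3])
  i=2: ✗ (none in [4,4])
  i=3: ✓ (witness j=5)
  i=4: ✗ (none in [6,6])
  i=5: ✓ (witness j=7)
  i=6: ✗ (none in [8,8])

3, 5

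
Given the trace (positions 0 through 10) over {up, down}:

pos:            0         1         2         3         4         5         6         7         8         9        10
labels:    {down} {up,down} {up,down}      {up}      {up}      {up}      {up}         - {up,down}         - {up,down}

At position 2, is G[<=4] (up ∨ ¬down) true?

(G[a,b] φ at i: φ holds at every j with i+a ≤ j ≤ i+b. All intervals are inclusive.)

Check (up ∨ ¬down) at every j in [2,6]:
  j=2: true
  j=3: true
  j=4: true
  j=5: true
  j=6: true
All positions satisfy it → formula holds.

Holds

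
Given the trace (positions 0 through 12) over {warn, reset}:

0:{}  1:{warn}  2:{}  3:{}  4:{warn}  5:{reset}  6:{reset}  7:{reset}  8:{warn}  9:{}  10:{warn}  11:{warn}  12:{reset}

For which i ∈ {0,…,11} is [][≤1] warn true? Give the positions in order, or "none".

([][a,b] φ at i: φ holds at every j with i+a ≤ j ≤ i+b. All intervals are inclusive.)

10

Evaluate at each i in [0,11]:
  i=0: ✗ (fails at j=0)
  i=1: ✗ (fails at j=2)
  i=2: ✗ (fails at j=2)
  i=3: ✗ (fails at j=3)
  i=4: ✗ (fails at j=5)
  i=5: ✗ (fails at j=5)
  i=6: ✗ (fails at j=6)
  i=7: ✗ (fails at j=7)
  i=8: ✗ (fails at j=9)
  i=9: ✗ (fails at j=9)
  i=10: ✓ (all of [10,11])
  i=11: ✗ (fails at j=12)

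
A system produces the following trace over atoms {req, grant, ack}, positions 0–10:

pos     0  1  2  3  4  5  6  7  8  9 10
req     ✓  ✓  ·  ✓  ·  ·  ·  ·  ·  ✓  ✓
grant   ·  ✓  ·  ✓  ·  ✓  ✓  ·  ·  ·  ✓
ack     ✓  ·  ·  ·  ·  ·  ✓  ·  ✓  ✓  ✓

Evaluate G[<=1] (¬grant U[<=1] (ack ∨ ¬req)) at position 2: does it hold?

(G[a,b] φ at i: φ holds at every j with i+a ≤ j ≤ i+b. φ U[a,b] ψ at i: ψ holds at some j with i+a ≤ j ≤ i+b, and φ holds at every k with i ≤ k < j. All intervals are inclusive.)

False

Check (¬grant U[<=1] (ack ∨ ¬req)) at every j in [2,3]:
  j=2: holds
  j=3: fails
Fails at j=3 → formula fails.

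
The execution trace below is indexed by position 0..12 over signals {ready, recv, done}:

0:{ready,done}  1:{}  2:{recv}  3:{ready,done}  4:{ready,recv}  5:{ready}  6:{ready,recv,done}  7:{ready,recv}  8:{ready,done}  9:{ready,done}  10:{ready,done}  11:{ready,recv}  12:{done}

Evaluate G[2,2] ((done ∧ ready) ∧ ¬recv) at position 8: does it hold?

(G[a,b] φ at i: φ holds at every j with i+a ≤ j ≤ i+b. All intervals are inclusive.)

True

Check ((done ∧ ready) ∧ ¬recv) at every j in [10,10]:
  j=10: true
All positions satisfy it → formula holds.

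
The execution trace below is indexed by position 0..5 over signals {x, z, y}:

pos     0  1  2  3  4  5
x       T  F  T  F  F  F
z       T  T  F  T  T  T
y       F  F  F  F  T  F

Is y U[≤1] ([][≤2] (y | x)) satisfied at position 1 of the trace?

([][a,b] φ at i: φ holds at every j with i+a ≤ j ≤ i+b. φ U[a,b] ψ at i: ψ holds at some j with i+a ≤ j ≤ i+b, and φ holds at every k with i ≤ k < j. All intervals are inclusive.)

Does not hold

Need some j in [1,2] with [][≤2] (y | x), and y at every k in [1,j-1].
  j=1: [][≤2] (y | x) — fails at 1.
  j=2: [][≤2] (y | x) — fails at 3.
No j in the window works → until fails.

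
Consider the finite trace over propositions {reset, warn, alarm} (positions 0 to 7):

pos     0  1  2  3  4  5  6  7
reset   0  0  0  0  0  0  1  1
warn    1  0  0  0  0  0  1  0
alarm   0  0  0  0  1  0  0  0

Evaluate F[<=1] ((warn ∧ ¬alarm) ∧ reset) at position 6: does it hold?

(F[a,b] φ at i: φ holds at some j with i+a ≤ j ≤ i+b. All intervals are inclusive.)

Check ((warn ∧ ¬alarm) ∧ reset) at each j in [6,7]:
  j=6: true
  j=7: false
Found at j=6 → formula holds.

Holds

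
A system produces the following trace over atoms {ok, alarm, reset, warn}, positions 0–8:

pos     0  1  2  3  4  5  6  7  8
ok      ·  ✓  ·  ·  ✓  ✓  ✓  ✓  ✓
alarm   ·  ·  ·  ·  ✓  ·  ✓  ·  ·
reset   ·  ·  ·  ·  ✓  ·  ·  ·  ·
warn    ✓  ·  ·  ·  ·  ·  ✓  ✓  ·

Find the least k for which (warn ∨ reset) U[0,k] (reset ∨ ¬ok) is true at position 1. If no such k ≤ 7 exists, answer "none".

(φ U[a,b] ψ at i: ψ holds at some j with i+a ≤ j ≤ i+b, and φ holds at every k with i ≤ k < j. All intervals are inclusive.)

Need earliest j ≥ 1 with (reset ∨ ¬ok), and (warn ∨ reset) at every k in [1,j-1].
  j=1: rhs fails.
  j=2: rhs holds but lhs fails at k=1.
  j=3: rhs holds but lhs fails at k=1.
  j=4: rhs holds but lhs fails at k=1.
  j=5: rhs fails.
  j=6: rhs fails.
  j=7: rhs fails.
  j=8: rhs fails.
No witness within the range → none.

none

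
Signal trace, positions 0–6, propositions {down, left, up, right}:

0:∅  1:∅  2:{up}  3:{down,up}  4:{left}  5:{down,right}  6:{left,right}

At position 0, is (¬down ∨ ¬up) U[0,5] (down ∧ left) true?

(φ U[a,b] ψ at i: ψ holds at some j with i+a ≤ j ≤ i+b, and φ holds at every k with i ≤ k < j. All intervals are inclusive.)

Need some j in [0,5] with (down ∧ left), and (¬down ∨ ¬up) at every k in [0,j-1].
  j=0: (down ∧ left) false.
  j=1: (down ∧ left) false.
  j=2: (down ∧ left) false.
  j=3: (down ∧ left) false.
  j=4: (down ∧ left) false.
  j=5: (down ∧ left) false.
No j in the window works → until fails.

No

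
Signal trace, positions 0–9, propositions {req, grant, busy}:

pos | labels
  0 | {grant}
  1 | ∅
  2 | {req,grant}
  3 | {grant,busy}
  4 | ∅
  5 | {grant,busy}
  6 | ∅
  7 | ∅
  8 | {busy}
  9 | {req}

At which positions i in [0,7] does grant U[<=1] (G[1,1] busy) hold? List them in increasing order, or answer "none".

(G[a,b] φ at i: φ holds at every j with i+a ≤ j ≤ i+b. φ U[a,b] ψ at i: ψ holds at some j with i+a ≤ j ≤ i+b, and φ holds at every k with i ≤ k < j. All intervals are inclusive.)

2, 3, 4, 7

Evaluate at each i in [0,7]:
  i=0: ✗ (no rhs in [0,1])
  i=1: ✗ (lhs fails at k=1 before rhs at j=2)
  i=2: ✓ (rhs at j=2)
  i=3: ✓ (rhs at j=4; lhs holds on [3,3])
  i=4: ✓ (rhs at j=4)
  i=5: ✗ (no rhs in [5,6])
  i=6: ✗ (lhs fails at k=6 before rhs at j=7)
  i=7: ✓ (rhs at j=7)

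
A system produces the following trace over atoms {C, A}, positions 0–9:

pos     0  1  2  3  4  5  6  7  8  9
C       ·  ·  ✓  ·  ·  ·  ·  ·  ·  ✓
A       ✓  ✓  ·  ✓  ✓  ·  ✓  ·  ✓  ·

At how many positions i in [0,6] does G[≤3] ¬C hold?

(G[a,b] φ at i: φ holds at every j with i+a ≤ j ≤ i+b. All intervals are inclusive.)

Evaluate at each i in [0,6]:
  i=0: ✗ (fails at j=2)
  i=1: ✗ (fails at j=2)
  i=2: ✗ (fails at j=2)
  i=3: ✓ (all of [3,6])
  i=4: ✓ (all of [4,7])
  i=5: ✓ (all of [5,8])
  i=6: ✗ (fails at j=9)
Positions where it holds: {3, 4, 5} → 3.

3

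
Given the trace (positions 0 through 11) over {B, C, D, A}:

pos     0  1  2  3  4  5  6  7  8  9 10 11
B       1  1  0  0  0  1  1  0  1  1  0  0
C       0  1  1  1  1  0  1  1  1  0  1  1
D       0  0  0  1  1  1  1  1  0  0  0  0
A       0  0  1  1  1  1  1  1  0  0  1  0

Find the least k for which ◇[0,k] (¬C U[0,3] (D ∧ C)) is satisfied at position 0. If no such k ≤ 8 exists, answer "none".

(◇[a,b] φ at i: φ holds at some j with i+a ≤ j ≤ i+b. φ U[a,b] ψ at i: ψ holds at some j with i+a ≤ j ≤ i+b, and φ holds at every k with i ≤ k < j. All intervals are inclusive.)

Scan j = 0,1,… for (¬C U[0,3] (D ∧ C)):
  j=0: fails
  j=1: fails
  j=2: fails
  j=3: holds
First hit at j=3, so smallest k = 3-0 = 3.

3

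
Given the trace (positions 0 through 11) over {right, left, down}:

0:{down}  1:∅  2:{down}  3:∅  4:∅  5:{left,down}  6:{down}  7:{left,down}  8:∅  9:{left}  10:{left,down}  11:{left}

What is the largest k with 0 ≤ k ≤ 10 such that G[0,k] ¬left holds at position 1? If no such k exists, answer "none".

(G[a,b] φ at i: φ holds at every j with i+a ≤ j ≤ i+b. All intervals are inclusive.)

¬left must hold from j=1 onward; find where it first fails.
  j=1: holds
  j=2: holds
  j=3: holds
  j=4: holds
  j=5: fails
Holds on [1,4], so largest k = 3.

3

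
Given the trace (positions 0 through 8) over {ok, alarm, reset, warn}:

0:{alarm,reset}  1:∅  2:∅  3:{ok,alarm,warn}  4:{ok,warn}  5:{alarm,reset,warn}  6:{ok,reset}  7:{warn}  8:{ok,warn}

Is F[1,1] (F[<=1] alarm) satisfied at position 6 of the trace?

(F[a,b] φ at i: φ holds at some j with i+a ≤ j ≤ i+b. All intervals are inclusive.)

Check F[<=1] alarm at each j in [7,7]:
  j=7: fails (none in [7,8])
No position in the window satisfies it → formula fails.

No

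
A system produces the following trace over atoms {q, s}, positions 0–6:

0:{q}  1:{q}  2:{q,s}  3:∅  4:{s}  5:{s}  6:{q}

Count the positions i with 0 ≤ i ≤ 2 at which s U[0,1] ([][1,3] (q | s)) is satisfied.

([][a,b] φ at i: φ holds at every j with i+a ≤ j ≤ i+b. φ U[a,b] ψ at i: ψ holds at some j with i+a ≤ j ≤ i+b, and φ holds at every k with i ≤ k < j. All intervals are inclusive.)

1

Evaluate at each i in [0,2]:
  i=0: ✗ (no rhs in [0,1])
  i=1: ✗ (no rhs in [1,2])
  i=2: ✓ (rhs at j=3; lhs holds on [2,2])
Positions where it holds: {2} → 1.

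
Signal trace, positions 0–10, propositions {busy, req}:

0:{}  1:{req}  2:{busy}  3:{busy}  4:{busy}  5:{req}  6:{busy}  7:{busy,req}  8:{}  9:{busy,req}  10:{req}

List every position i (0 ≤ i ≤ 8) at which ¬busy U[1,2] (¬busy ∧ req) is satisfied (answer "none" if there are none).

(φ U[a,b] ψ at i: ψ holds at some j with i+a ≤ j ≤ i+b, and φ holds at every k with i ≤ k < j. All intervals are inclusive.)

Evaluate at each i in [0,8]:
  i=0: ✓ (rhs at j=1; lhs holds on [0,0])
  i=1: ✗ (no rhs in [2,3])
  i=2: ✗ (no rhs in [3,4])
  i=3: ✗ (lhs fails at k=3 before rhs at j=5)
  i=4: ✗ (lhs fails at k=4 before rhs at j=5)
  i=5: ✗ (no rhs in [6,7])
  i=6: ✗ (no rhs in [7,8])
  i=7: ✗ (no rhs in [8,9])
  i=8: ✗ (lhs fails at k=9 before rhs at j=10)

0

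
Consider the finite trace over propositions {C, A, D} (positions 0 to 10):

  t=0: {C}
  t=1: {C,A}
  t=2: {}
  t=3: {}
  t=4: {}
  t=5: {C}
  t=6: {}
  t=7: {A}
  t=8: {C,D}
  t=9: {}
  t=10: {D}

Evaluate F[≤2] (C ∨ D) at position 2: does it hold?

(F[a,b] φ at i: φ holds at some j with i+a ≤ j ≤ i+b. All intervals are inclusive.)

False

Check (C ∨ D) at each j in [2,4]:
  j=2: false
  j=3: false
  j=4: false
No position in the window satisfies it → formula fails.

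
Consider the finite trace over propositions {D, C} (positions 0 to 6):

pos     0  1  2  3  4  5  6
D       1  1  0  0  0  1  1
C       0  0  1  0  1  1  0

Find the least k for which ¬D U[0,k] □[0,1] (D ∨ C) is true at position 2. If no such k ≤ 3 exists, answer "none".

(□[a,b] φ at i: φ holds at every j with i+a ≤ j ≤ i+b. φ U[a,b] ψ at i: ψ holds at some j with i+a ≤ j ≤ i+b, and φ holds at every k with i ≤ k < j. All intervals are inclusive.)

2

Need earliest j ≥ 2 with □[0,1] (D ∨ C), and ¬D at every k in [2,j-1].
  j=2: rhs fails.
  j=3: rhs fails.
  j=4: rhs holds; lhs holds on [2,3]. k = 2.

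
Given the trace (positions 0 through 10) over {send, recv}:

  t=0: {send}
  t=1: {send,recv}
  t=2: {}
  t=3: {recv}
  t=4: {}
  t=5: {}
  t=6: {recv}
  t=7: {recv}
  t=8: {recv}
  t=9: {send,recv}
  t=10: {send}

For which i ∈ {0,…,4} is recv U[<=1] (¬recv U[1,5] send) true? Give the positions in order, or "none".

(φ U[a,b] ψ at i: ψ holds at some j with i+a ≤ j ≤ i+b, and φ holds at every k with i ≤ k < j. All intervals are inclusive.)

0

Evaluate at each i in [0,4]:
  i=0: ✓ (rhs at j=0)
  i=1: ✗ (no rhs in [1,2])
  i=2: ✗ (no rhs in [2,3])
  i=3: ✗ (no rhs in [3,4])
  i=4: ✗ (no rhs in [4,5])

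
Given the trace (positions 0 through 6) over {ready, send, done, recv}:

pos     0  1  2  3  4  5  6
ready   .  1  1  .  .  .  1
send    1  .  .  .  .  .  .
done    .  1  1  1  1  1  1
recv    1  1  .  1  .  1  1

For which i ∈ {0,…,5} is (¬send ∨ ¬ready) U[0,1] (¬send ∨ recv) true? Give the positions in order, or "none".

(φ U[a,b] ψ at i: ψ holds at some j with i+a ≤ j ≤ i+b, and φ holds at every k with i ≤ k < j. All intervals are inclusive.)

Evaluate at each i in [0,5]:
  i=0: ✓ (rhs at j=0)
  i=1: ✓ (rhs at j=1)
  i=2: ✓ (rhs at j=2)
  i=3: ✓ (rhs at j=3)
  i=4: ✓ (rhs at j=4)
  i=5: ✓ (rhs at j=5)

0, 1, 2, 3, 4, 5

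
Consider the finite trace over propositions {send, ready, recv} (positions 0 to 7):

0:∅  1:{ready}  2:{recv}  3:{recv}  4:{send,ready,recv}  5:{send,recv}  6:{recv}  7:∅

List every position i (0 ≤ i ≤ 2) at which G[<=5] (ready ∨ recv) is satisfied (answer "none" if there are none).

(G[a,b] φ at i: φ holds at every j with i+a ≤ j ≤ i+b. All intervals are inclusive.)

Evaluate at each i in [0,2]:
  i=0: ✗ (fails at j=0)
  i=1: ✓ (all of [1,6])
  i=2: ✗ (fails at j=7)

1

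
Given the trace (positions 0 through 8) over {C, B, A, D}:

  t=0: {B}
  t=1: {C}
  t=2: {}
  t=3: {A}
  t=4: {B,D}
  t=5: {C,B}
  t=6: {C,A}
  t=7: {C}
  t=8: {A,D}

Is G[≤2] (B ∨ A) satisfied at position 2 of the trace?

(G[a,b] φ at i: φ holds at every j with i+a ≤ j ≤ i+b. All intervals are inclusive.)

Does not hold

Check (B ∨ A) at every j in [2,4]:
  j=2: false
  j=3: true
  j=4: true
Fails at j=2 → formula fails.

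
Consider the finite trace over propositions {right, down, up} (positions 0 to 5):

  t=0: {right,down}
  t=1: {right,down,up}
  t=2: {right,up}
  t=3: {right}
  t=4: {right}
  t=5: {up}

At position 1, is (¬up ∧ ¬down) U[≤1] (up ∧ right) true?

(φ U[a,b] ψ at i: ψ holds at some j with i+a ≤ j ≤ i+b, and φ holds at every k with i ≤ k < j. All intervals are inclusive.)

Need some j in [1,2] with (up ∧ right), and (¬up ∧ ¬down) at every k in [1,j-1].
  j=1: (up ∧ right) holds; no prefix to check → satisfied.

True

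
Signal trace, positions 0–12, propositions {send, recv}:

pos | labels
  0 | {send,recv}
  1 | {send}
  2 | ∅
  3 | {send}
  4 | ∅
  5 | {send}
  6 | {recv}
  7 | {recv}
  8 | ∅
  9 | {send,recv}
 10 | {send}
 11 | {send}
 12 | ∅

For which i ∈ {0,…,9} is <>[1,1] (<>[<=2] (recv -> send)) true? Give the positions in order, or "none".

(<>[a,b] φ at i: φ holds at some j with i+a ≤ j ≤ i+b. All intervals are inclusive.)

0, 1, 2, 3, 4, 5, 6, 7, 8, 9

Evaluate at each i in [0,9]:
  i=0: ✓ (witness j=1)
  i=1: ✓ (witness j=2)
  i=2: ✓ (witness j=3)
  i=3: ✓ (witness j=4)
  i=4: ✓ (witness j=5)
  i=5: ✓ (witness j=6)
  i=6: ✓ (witness j=7)
  i=7: ✓ (witness j=8)
  i=8: ✓ (witness j=9)
  i=9: ✓ (witness j=10)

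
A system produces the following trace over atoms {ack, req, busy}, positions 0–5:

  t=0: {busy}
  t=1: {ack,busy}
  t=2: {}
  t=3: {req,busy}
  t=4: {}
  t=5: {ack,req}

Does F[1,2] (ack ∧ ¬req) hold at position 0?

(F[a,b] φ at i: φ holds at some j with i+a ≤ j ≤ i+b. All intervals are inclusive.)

Check (ack ∧ ¬req) at each j in [1,2]:
  j=1: true
  j=2: false
Found at j=1 → formula holds.

Yes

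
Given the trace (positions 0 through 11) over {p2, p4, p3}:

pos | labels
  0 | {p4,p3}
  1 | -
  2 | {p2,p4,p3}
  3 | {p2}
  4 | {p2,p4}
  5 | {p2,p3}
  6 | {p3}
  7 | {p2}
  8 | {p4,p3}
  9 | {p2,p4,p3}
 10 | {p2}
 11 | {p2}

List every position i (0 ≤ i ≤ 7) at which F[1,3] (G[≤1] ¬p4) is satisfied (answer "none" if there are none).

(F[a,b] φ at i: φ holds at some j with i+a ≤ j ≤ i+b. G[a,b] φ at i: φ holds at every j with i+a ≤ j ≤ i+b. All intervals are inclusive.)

Evaluate at each i in [0,7]:
  i=0: ✗ (none in [1,3])
  i=1: ✗ (none in [2,4])
  i=2: ✓ (witness j=5)
  i=3: ✓ (witness j=5)
  i=4: ✓ (witness j=5)
  i=5: ✓ (witness j=6)
  i=6: ✗ (none in [7,9])
  i=7: ✓ (witness j=10)

2, 3, 4, 5, 7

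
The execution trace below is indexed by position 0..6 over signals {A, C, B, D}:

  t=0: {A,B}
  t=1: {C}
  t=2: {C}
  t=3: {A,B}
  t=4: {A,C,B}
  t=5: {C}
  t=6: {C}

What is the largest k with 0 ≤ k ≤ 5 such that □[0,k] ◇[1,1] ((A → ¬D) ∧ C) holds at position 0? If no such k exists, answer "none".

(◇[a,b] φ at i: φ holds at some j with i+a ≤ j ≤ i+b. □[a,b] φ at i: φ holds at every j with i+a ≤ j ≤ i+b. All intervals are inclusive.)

◇[1,1] ((A → ¬D) ∧ C) must hold from j=0 onward; find where it first fails.
  j=0: holds
  j=1: holds
  j=2: fails
Holds on [0,1], so largest k = 1.

1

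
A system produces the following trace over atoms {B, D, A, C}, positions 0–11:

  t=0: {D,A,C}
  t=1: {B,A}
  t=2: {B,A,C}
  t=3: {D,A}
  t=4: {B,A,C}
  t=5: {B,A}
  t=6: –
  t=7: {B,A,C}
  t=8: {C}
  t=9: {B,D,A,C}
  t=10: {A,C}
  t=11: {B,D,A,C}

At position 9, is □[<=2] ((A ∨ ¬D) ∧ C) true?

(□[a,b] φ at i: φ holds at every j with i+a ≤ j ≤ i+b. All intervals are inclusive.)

Check ((A ∨ ¬D) ∧ C) at every j in [9,11]:
  j=9: true
  j=10: true
  j=11: true
All positions satisfy it → formula holds.

Holds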